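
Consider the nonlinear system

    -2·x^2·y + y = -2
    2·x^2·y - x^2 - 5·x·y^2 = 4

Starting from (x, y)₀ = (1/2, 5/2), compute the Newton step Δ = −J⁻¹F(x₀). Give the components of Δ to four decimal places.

(0.4032, -2.4677)

At (1/2, 5/2): F = (3.2500, -18.6250).
Jacobian J = [[-4·x·y, -2·x^2 + 1], [4·x·y - 2·x - 5·y^2, 2·x^2 - 10·x·y]].
At the point, J = [[-5.0000, 0.5000], [-27.2500, -12.0000]] (det J = 73.6250).
Solving J·Δ = −F gives Δ = (0.4032, -2.4677).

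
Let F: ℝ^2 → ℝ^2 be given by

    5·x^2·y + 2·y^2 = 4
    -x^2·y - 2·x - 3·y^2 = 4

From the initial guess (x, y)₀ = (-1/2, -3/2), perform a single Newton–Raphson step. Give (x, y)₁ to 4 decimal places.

At (-1/2, -3/2): F = (-1.3750, -9.3750).
Jacobian J = [[10·x·y, 5·x^2 + 4·y], [-2·x·y - 2, -x^2 - 6·y]].
At the point, J = [[7.5000, -4.7500], [-3.5000, 8.7500]] (det J = 49.0000).
Solving J·Δ = −F gives Δ = (1.1543, 1.5332).
Then the next iterate is (x, y)₁ = (0.6543, 0.0332).

(0.6543, 0.0332)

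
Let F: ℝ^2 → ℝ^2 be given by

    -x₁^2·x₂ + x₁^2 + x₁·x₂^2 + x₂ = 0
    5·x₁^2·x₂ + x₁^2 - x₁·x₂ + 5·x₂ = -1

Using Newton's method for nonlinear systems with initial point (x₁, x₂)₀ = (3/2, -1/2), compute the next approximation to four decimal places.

(0.8804, -0.3884)

At (3/2, -1/2): F = (3.2500, -4.1250).
Jacobian J = [[-2·x₁·x₂ + 2·x₁ + x₂^2, -x₁^2 + 2·x₁·x₂ + 1], [10·x₁·x₂ + 2·x₁ - x₂, 5·x₁^2 - x₁ + 5]].
At the point, J = [[4.7500, -2.7500], [-4.0000, 14.7500]] (det J = 59.0625).
Solving J·Δ = −F gives Δ = (-0.6196, 0.1116).
Then the next iterate is (x₁, x₂)₁ = (0.8804, -0.3884).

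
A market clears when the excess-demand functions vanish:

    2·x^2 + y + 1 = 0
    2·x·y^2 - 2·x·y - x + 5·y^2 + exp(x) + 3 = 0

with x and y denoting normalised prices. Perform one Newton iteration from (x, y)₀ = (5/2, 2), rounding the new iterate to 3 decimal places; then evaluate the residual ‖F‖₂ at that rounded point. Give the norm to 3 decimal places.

16.760

At (5/2, 2): F = (15.500, 42.68249).
Jacobian J = [[4·x, 1], [2·y^2 - 2·y + exp(x) - 1, 4·x·y - 2·x + 10·y]].
At the point, J = [[10.000, 1.000], [15.18249, 35.000]] (det J = 334.81751).
Solving J·Δ = −F gives Δ = (-1.493, -0.572).
Then the next iterate is (x, y)₁ = (1.007, 1.428).
Re-evaluating at (1.007, 1.428): F = (4.45610, 16.15722), so ‖F‖₂ = 16.760.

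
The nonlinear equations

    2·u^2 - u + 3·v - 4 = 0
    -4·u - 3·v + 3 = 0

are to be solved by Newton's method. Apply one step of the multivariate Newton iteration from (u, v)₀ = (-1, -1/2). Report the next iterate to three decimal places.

(-0.333, 1.444)

At (-1, -1/2): F = (-2.500, 8.500).
Jacobian J = [[4·u - 1, 3], [-4, -3]].
At the point, J = [[-5.000, 3.000], [-4.000, -3.000]] (det J = 27.000).
Solving J·Δ = −F gives Δ = (0.667, 1.944).
Then the next iterate is (u, v)₁ = (-0.333, 1.444).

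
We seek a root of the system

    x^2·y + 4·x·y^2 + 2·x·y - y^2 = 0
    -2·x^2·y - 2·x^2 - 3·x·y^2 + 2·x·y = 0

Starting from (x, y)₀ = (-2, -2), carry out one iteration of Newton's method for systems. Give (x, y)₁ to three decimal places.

At (-2, -2): F = (-36.000, 40.000).
Jacobian J = [[2·x·y + 4·y^2 + 2·y, x^2 + 8·x·y + 2·x - 2·y], [-4·x·y - 4·x - 3·y^2 + 2·y, -2·x^2 - 6·x·y + 2·x]].
At the point, J = [[20.000, 36.000], [-24.000, -36.000]] (det J = 144.000).
Solving J·Δ = −F gives Δ = (1.000, 0.444).
Then the next iterate is (x, y)₁ = (-1.000, -1.556).

(-1.000, -1.556)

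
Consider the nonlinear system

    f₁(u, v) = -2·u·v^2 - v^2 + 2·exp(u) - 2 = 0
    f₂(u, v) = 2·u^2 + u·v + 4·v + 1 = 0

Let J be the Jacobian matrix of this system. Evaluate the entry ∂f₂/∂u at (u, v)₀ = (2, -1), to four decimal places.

7.0000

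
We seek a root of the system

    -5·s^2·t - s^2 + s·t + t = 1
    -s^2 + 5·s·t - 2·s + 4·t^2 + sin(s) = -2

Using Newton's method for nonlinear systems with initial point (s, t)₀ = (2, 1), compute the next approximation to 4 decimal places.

At (2, 1): F = (-22.0000, 8.909297).
Jacobian J = [[-10·s·t - 2·s + t, -5·s^2 + s + 1], [-2·s + 5·t + cos(s) - 2, 5·s + 8·t]].
At the point, J = [[-23.0000, -17.0000], [-1.416147, 18.0000]] (det J = -438.074496).
Solving J·Δ = −F gives Δ = (-0.5582, -0.5389).
Then the next iterate is (s, t)₁ = (1.4418, 0.4611).

(1.4418, 0.4611)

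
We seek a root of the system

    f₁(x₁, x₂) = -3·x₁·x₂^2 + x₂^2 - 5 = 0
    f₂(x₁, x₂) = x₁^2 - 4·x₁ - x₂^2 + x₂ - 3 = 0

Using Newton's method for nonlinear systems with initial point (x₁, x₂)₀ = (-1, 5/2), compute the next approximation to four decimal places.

(-0.7692, 1.7163)

At (-1, 5/2): F = (20.0000, -1.7500).
Jacobian J = [[-3·x₂^2, -6·x₁·x₂ + 2·x₂], [2·x₁ - 4, -2·x₂ + 1]].
At the point, J = [[-18.7500, 20.0000], [-6.0000, -4.0000]] (det J = 195.0000).
Solving J·Δ = −F gives Δ = (0.2308, -0.7837).
Then the next iterate is (x₁, x₂)₁ = (-0.7692, 1.7163).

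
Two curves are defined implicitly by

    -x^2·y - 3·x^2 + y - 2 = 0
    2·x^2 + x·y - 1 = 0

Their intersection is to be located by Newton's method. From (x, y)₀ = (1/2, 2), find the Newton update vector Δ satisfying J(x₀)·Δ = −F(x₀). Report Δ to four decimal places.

At (1/2, 2): F = (-1.2500, 0.5000).
Jacobian J = [[-2·x·y - 6·x, -x^2 + 1], [4·x + y, x]].
At the point, J = [[-5.0000, 0.7500], [4.0000, 0.5000]] (det J = -5.5000).
Solving J·Δ = −F gives Δ = (-0.1818, 0.4545).

(-0.1818, 0.4545)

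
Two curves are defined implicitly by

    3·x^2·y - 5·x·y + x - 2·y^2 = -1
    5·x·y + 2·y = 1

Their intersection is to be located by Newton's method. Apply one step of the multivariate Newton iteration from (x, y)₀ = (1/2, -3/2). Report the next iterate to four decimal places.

At (1/2, -3/2): F = (-0.3750, -7.7500).
Jacobian J = [[6·x·y - 5·y + 1, 3·x^2 - 5·x - 4·y], [5·y, 5·x + 2]].
At the point, J = [[4.0000, 4.2500], [-7.5000, 4.5000]] (det J = 49.8750).
Solving J·Δ = −F gives Δ = (-0.6266, 0.6779).
Then the next iterate is (x, y)₁ = (-0.1266, -0.8221).

(-0.1266, -0.8221)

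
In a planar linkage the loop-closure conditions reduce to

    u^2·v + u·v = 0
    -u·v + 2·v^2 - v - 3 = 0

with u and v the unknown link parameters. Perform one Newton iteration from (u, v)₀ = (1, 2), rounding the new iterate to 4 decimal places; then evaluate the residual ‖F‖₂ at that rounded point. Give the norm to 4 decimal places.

1.0779

At (1, 2): F = (4.0000, 1.0000).
Jacobian J = [[2·u·v + v, u^2 + u], [-v, -u + 4·v - 1]].
At the point, J = [[6.0000, 2.0000], [-2.0000, 6.0000]] (det J = 40.0000).
Solving J·Δ = −F gives Δ = (-0.5500, -0.3500).
Then the next iterate is (u, v)₁ = (0.4500, 1.6500).
Re-evaluating at (0.4500, 1.6500): F = (1.076625, 0.0525), so ‖F‖₂ = 1.0779.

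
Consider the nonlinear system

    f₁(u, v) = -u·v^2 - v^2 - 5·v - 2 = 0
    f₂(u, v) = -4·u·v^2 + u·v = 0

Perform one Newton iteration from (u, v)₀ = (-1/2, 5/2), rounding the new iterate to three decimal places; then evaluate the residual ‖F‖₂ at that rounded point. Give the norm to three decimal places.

4.305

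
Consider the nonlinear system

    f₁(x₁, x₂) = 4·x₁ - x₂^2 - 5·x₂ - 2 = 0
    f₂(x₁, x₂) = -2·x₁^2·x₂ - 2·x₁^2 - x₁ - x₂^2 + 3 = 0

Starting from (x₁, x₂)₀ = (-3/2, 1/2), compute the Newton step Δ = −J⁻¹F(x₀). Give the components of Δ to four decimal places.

(-1.6971, -2.9231)

At (-3/2, 1/2): F = (-10.7500, -2.5000).
Jacobian J = [[4, -2·x₂ - 5], [-4·x₁·x₂ - 4·x₁ - 1, -2·x₁^2 - 2·x₂]].
At the point, J = [[4.0000, -6.0000], [8.0000, -5.5000]] (det J = 26.0000).
Solving J·Δ = −F gives Δ = (-1.6971, -2.9231).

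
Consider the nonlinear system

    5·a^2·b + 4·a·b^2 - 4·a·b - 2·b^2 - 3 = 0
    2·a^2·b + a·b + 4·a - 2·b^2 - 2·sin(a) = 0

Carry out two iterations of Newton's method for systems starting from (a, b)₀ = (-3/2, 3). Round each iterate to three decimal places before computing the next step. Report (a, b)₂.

At (-3/2, 3): F = (-23.250, -13.00501).
Jacobian J = [[10·a·b + 4·b^2 - 4·b, 5·a^2 + 8·a·b - 4·a - 4·b], [4·a·b + b - 2·cos(a) + 4, 2·a^2 + a - 4·b]].
At the point, J = [[-21.000, -30.750], [-11.14147, -9.000]] (det J = -153.60034).
Solving J·Δ = −F gives Δ = (-1.241, 0.092).
Then the next iterate is (a, b)₁ = (-2.741, 3.092).
Round to (-2.741, 3.092) and repeat: F = (23.11106, 8.68072), J = [[-58.87786, -31.63997], [-24.96703, -0.08284]].
Δ = (0.347, 0.084), so (a, b)₂ = (-2.394, 3.176).

(-2.394, 3.176)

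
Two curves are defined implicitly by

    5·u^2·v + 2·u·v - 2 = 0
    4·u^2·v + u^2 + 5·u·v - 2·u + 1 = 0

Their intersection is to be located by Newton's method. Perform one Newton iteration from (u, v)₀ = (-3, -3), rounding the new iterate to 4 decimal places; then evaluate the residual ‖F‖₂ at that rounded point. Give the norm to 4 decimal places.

At (-3, -3): F = (-119.0000, -47.0000).
Jacobian J = [[10·u·v + 2·v, 5·u^2 + 2·u], [8·u·v + 2·u + 5·v - 2, 4·u^2 + 5·u]].
At the point, J = [[84.0000, 39.0000], [49.0000, 21.0000]] (det J = -147.0000).
Solving J·Δ = −F gives Δ = (-4.5306, 12.8095).
Then the next iterate is (u, v)₁ = (-7.5306, 9.8095).
Re-evaluating at (-7.5306, 9.8095): F = (2631.737762, 1928.598516), so ‖F‖₂ = 3262.7497.

3262.7497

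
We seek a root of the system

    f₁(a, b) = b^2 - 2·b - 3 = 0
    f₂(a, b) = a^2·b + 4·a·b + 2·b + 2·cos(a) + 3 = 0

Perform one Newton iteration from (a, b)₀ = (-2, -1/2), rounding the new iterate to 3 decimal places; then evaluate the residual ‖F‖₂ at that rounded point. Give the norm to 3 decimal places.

1.666

At (-2, -1/2): F = (-1.750, 3.16771).
Jacobian J = [[0, 2·b - 2], [2·a·b + 4·b - 2·sin(a), a^2 + 4·a + 2]].
At the point, J = [[0.000, -3.000], [1.81859, -2.000]] (det J = 5.45578).
Solving J·Δ = −F gives Δ = (-2.383, -0.583).
Then the next iterate is (a, b)₁ = (-4.383, -1.083).
Re-evaluating at (-4.383, -1.083): F = (0.33889, -1.63095), so ‖F‖₂ = 1.666.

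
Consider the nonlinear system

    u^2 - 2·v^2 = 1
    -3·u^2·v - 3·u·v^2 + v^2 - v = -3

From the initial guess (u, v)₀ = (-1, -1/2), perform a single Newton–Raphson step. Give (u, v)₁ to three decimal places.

(-0.660, 0.090)

At (-1, -1/2): F = (-0.500, 6.000).
Jacobian J = [[2·u, -4·v], [-6·u·v - 3·v^2, -3·u^2 - 6·u·v + 2·v - 1]].
At the point, J = [[-2.000, 2.000], [-3.750, -8.000]] (det J = 23.500).
Solving J·Δ = −F gives Δ = (0.340, 0.590).
Then the next iterate is (u, v)₁ = (-0.660, 0.090).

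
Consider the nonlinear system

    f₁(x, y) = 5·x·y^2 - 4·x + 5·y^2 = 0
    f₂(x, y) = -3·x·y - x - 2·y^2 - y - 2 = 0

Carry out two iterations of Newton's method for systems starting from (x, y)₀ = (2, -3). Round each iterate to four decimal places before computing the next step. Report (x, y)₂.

At (2, -3): F = (127.0000, -1.0000).
Jacobian J = [[5·y^2 - 4, 10·x·y + 10·y], [-3·y - 1, -3·x - 4·y - 1]].
At the point, J = [[41.0000, -90.0000], [8.0000, 5.0000]] (det J = 925.0000).
Solving J·Δ = −F gives Δ = (-0.5892, 1.1427).
Then the next iterate is (x, y)₁ = (1.4108, -1.8573).
Round to (1.4108, -1.8573) and repeat: F = (35.937836, -0.591790), J = [[13.247816, -44.775788], [4.5719, 2.1968]].
Δ = (-0.2243, 0.7362), so (x, y)₂ = (1.1865, -1.1211).

(1.1865, -1.1211)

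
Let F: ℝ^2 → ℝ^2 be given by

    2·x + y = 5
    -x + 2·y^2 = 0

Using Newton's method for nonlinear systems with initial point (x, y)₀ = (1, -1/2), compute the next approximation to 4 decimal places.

(3.5000, -2.0000)

At (1, -1/2): F = (-3.5000, -0.5000).
Jacobian J = [[2, 1], [-1, 4·y]].
At the point, J = [[2.0000, 1.0000], [-1.0000, -2.0000]] (det J = -3.0000).
Solving J·Δ = −F gives Δ = (2.5000, -1.5000).
Then the next iterate is (x, y)₁ = (3.5000, -2.0000).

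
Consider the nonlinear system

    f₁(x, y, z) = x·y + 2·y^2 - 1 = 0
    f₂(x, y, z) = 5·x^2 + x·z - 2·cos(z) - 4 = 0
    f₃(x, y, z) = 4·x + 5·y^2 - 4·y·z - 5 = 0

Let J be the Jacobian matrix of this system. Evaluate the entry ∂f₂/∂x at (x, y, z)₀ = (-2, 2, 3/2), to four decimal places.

∂f₂/∂x = 10·x + z.
At (-2, 2, 3/2) this is -18.5000.

-18.5000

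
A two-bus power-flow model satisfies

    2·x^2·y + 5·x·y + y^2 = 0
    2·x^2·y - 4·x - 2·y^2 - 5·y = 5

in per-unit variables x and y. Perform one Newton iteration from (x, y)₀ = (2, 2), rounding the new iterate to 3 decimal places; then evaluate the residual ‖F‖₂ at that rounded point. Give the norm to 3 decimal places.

16.299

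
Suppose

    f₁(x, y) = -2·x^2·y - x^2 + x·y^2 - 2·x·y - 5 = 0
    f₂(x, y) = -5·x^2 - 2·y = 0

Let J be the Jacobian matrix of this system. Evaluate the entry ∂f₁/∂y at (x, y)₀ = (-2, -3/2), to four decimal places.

2.0000

∂f₁/∂y = -2·x^2 + 2·x·y - 2·x.
At (-2, -3/2) this is 2.0000.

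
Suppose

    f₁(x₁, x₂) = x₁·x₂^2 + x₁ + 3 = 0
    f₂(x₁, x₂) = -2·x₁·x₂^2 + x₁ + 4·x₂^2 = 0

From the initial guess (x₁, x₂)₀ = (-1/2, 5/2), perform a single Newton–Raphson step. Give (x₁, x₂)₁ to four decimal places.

At (-1/2, 5/2): F = (-0.6250, 30.7500).
Jacobian J = [[x₂^2 + 1, 2·x₁·x₂], [-2·x₂^2 + 1, -4·x₁·x₂ + 8·x₂]].
At the point, J = [[7.2500, -2.5000], [-11.5000, 25.0000]] (det J = 152.5000).
Solving J·Δ = −F gives Δ = (-0.4016, -1.4148).
Then the next iterate is (x₁, x₂)₁ = (-0.9016, 1.0852).

(-0.9016, 1.0852)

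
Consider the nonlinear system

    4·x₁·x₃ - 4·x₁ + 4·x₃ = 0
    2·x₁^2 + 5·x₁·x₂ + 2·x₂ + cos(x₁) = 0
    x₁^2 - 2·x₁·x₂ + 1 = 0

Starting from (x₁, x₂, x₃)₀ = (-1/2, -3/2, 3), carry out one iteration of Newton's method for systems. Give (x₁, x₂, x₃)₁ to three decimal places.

(-0.250, -1.749, -1.999)

At (-1/2, -3/2, 3): F = (8.000, 2.12758, -0.250).
Jacobian J = [[4·x₃ - 4, 0, 4·x₁ + 4], [4·x₁ + 5·x₂ - sin(x₁), 5·x₁ + 2, 0], [2·x₁ - 2·x₂, -2·x₁, 0]].
At the point, J = [[8.000, 0.000, 2.000], [-9.02057, -0.500, 0.000], [2.000, 1.000, 0.000]] (det J = -16.04115).
Solving J·Δ = −F gives Δ = (0.250, -0.249, -4.999).
Then the next iterate is (x₁, x₂, x₃)₁ = (-0.250, -1.749, -1.999).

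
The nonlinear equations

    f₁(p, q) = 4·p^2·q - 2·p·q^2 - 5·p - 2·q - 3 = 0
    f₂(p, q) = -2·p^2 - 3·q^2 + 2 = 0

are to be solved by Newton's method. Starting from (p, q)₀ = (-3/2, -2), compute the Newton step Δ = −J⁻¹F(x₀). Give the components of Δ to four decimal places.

(0.2623, 1.0772)

At (-3/2, -2): F = (2.5000, -14.5000).
Jacobian J = [[8·p·q - 2·q^2 - 5, 4·p^2 - 4·p·q - 2], [-4·p, -6·q]].
At the point, J = [[11.0000, -5.0000], [6.0000, 12.0000]] (det J = 162.0000).
Solving J·Δ = −F gives Δ = (0.2623, 1.0772).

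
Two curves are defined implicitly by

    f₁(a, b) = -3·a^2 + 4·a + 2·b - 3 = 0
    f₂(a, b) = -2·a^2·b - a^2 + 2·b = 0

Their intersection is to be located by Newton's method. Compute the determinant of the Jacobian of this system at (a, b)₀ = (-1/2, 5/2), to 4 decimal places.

J = [[-6·a + 4, 2], [-4·a·b - 2·a, -2·a^2 + 2]].
At the point, J = [[7.0000, 2.0000], [6.0000, 1.5000]].
det J = -1.5000.

-1.5000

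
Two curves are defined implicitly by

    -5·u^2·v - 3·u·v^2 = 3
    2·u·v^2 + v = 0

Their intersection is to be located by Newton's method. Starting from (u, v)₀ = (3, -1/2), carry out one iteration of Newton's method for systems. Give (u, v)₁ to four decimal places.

(2.0563, -0.3944)

At (3, -1/2): F = (17.2500, 1.0000).
Jacobian J = [[-10·u·v - 3·v^2, -5·u^2 - 6·u·v], [2·v^2, 4·u·v + 1]].
At the point, J = [[14.2500, -36.0000], [0.5000, -5.0000]] (det J = -53.2500).
Solving J·Δ = −F gives Δ = (-0.9437, 0.1056).
Then the next iterate is (u, v)₁ = (2.0563, -0.3944).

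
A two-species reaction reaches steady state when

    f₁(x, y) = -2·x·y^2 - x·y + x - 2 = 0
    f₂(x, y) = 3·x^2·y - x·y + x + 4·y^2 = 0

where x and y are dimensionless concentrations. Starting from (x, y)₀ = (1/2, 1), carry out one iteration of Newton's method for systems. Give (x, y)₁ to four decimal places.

(-0.9306, 0.9444)

At (1/2, 1): F = (-3.0000, 4.7500).
Jacobian J = [[-2·y^2 - y + 1, -4·x·y - x], [6·x·y - y + 1, 3·x^2 - x + 8·y]].
At the point, J = [[-2.0000, -2.5000], [3.0000, 8.2500]] (det J = -9.0000).
Solving J·Δ = −F gives Δ = (-1.4306, -0.0556).
Then the next iterate is (x, y)₁ = (-0.9306, 0.9444).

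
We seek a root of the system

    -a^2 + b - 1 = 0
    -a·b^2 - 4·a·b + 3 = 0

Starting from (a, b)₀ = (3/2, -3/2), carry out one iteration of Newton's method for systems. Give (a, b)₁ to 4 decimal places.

(3.5000, 9.2500)

At (3/2, -3/2): F = (-4.7500, 8.6250).
Jacobian J = [[-2·a, 1], [-b^2 - 4·b, -2·a·b - 4·a]].
At the point, J = [[-3.0000, 1.0000], [3.7500, -1.5000]] (det J = 0.7500).
Solving J·Δ = −F gives Δ = (2.0000, 10.7500).
Then the next iterate is (a, b)₁ = (3.5000, 9.2500).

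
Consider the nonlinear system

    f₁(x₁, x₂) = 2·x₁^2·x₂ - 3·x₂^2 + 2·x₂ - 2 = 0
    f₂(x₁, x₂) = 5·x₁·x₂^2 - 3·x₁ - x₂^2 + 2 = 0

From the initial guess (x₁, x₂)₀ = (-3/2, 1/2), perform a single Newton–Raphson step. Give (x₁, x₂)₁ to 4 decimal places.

(-0.8814, 0.8874)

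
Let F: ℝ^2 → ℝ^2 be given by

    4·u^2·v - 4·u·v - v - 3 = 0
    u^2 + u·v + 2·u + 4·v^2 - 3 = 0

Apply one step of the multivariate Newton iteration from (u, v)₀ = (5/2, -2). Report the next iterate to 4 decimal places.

At (5/2, -2): F = (-31.0000, 19.2500).
Jacobian J = [[8·u·v - 4·v, 4·u^2 - 4·u - 1], [2·u + v + 2, u + 8·v]].
At the point, J = [[-32.0000, 14.0000], [5.0000, -13.5000]] (det J = 362.0000).
Solving J·Δ = −F gives Δ = (-0.4116, 1.2735).
Then the next iterate is (u, v)₁ = (2.0884, -0.7265).

(2.0884, -0.7265)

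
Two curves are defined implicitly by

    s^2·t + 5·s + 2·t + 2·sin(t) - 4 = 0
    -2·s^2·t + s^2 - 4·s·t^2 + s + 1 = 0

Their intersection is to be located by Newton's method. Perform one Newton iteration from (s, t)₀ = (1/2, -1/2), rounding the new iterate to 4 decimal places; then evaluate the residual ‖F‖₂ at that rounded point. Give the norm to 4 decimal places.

At (1/2, -1/2): F = (-3.583851, 1.5000).
Jacobian J = [[2·s·t + 5, s^2 + 2·cos(t) + 2], [-4·s·t + 2·s - 4·t^2 + 1, -2·s^2 - 8·s·t]].
At the point, J = [[4.5000, 4.005165], [2.0000, 1.5000]] (det J = -1.260330).
Solving J·Δ = −F gives Δ = (-9.0322, 11.0429).
Then the next iterate is (s, t)₁ = (-8.5322, 10.5429).
Re-evaluating at (-8.5322, 10.5429): F = (740.132878, 2323.762604), so ‖F‖₂ = 2438.7844.

2438.7844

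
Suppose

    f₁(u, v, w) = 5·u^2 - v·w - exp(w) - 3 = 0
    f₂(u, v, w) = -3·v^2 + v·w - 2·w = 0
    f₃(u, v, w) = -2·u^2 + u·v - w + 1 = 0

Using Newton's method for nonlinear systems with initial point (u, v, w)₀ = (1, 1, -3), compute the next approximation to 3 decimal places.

At (1, 1, -3): F = (4.95021, 0.000, 3.000).
Jacobian J = [[10·u, -w, -v - exp(w)], [0, -6·v + w, v - 2], [-4·u + v, u, -1]].
At the point, J = [[10.000, 3.000, -1.04979], [0.000, -9.000, -1.000], [-3.000, 1.000, -1.000]] (det J = 137.34425).
Solving J·Δ = −F gives Δ = (-0.089, -0.327, 2.939).
Then the next iterate is (u, v, w)₁ = (0.911, 0.673, -0.061).

(0.911, 0.673, -0.061)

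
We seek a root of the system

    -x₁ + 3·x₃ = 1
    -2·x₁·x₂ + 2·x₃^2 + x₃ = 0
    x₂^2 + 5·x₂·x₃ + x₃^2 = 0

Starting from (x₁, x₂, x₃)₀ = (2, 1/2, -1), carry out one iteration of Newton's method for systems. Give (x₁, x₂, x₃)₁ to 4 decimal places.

At (2, 1/2, -1): F = (-6.0000, -1.0000, -1.2500).
Jacobian J = [[-1, 0, 3], [-2·x₂, -2·x₁, 4·x₃ + 1], [0, 2·x₂ + 5·x₃, 5·x₂ + 2·x₃]].
At the point, J = [[-1.0000, 0.0000, 3.0000], [-1.0000, -4.0000, -3.0000], [0.0000, -4.0000, 0.5000]] (det J = 26.0000).
Solving J·Δ = −F gives Δ = (-3.1154, -0.1923, 0.9615).
Then the next iterate is (x₁, x₂, x₃)₁ = (-1.1154, 0.3077, -0.0385).

(-1.1154, 0.3077, -0.0385)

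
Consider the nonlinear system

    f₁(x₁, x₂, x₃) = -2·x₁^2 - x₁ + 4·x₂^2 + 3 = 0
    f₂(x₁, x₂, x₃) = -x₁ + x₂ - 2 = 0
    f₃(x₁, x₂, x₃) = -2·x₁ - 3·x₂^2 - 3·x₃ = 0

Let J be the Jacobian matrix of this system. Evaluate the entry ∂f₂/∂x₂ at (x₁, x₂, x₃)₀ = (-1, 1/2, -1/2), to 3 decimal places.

1.000

∂f₂/∂x₂ = 1.
At (-1, 1/2, -1/2) this is 1.000.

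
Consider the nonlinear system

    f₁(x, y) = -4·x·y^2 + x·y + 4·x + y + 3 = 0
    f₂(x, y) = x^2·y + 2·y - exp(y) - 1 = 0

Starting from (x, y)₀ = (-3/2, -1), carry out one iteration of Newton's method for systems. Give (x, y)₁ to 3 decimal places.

At (-3/2, -1): F = (3.500, -5.61788).
Jacobian J = [[-4·y^2 + y + 4, -8·x·y + x + 1], [2·x·y, x^2 - exp(y) + 2]].
At the point, J = [[-1.000, -12.500], [3.000, 3.88212]] (det J = 33.61788).
Solving J·Δ = −F gives Δ = (1.685, 0.145).
Then the next iterate is (x, y)₁ = (0.185, -0.855).

(0.185, -0.855)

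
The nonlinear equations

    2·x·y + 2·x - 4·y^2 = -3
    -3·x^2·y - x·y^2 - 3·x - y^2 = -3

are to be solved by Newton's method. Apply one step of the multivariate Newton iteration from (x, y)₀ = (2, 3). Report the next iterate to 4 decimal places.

At (2, 3): F = (-17.0000, -66.0000).
Jacobian J = [[2·y + 2, 2·x - 8·y], [-6·x·y - y^2 - 3, -3·x^2 - 2·x·y - 2·y]].
At the point, J = [[8.0000, -20.0000], [-48.0000, -30.0000]] (det J = -1200.0000).
Solving J·Δ = −F gives Δ = (-0.6750, -1.1200).
Then the next iterate is (x, y)₁ = (1.3250, 1.8800).

(1.3250, 1.8800)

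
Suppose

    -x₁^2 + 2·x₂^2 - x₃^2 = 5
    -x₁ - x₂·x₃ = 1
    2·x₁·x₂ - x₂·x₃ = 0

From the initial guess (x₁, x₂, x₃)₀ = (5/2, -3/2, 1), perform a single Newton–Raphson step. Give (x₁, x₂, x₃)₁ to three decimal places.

At (5/2, -3/2, 1): F = (-7.750, -2.000, -6.000).
Jacobian J = [[-2·x₁, 4·x₂, -2·x₃], [-1, -x₃, -x₂], [2·x₂, 2·x₁ - x₃, -x₂]].
At the point, J = [[-5.000, -6.000, -2.000], [-1.000, -1.000, 1.500], [-3.000, 4.000, 1.500]] (det J = 69.500).
Solving J·Δ = −F gives Δ = (-1.757, 0.097, 0.227).
Then the next iterate is (x₁, x₂, x₃)₁ = (0.743, -1.403, 1.227).

(0.743, -1.403, 1.227)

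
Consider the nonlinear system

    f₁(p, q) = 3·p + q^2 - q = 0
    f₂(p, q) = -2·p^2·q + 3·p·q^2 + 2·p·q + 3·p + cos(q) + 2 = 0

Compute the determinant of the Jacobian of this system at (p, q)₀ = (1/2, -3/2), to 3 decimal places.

29.992

J = [[3, 2·q - 1], [-4·p·q + 3·q^2 + 2·q + 3, -2·p^2 + 6·p·q + 2·p - sin(q)]].
At the point, J = [[3.000, -4.000], [9.750, -3.00251]].
det J = 29.992.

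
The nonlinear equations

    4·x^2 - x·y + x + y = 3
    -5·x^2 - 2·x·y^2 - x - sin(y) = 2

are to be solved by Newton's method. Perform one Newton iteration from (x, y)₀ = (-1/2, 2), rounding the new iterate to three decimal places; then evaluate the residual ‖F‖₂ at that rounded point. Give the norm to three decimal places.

0.085

At (-1/2, 2): F = (0.500, 0.34070).
Jacobian J = [[8·x - y + 1, -x + 1], [-10·x - 2·y^2 - 1, -4·x·y - cos(y)]].
At the point, J = [[-5.000, 1.500], [-4.000, 4.41615]] (det J = -16.08073).
Solving J·Δ = −F gives Δ = (0.106, 0.018).
Then the next iterate is (x, y)₁ = (-0.394, 2.018).
Re-evaluating at (-0.394, 2.018): F = (0.04004, -0.07485), so ‖F‖₂ = 0.085.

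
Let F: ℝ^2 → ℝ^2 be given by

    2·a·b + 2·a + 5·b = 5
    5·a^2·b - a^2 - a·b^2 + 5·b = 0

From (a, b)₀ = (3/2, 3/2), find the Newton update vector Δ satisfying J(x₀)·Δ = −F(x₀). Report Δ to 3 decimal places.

(-0.410, -0.994)

At (3/2, 3/2): F = (10.000, 18.750).
Jacobian J = [[2·b + 2, 2·a + 5], [10·a·b - 2·a - b^2, 5·a^2 - 2·a·b + 5]].
At the point, J = [[5.000, 8.000], [17.250, 11.750]] (det J = -79.250).
Solving J·Δ = −F gives Δ = (-0.410, -0.994).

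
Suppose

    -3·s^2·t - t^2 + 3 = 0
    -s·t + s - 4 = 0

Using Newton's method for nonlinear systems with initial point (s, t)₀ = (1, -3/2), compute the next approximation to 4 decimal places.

At (1, -3/2): F = (5.2500, -1.5000).
Jacobian J = [[-6·s·t, -3·s^2 - 2·t], [-t + 1, -s]].
At the point, J = [[9.0000, 0.0000], [2.5000, -1.0000]] (det J = -9.0000).
Solving J·Δ = −F gives Δ = (-0.5833, -2.9583).
Then the next iterate is (s, t)₁ = (0.4167, -4.4583).

(0.4167, -4.4583)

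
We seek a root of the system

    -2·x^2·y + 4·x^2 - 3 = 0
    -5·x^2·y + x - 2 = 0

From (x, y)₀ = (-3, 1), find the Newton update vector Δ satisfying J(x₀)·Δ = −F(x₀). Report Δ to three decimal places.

At (-3, 1): F = (15.000, -50.000).
Jacobian J = [[-4·x·y + 8·x, -2·x^2], [-10·x·y + 1, -5·x^2]].
At the point, J = [[-12.000, -18.000], [31.000, -45.000]] (det J = 1098.000).
Solving J·Δ = −F gives Δ = (1.434, -0.123).

(1.434, -0.123)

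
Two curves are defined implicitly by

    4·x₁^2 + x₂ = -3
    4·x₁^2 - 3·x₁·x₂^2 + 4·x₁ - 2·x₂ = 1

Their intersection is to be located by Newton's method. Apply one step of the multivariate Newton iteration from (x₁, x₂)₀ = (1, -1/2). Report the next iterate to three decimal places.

(0.769, -5.154)

At (1, -1/2): F = (6.500, 7.250).
Jacobian J = [[8·x₁, 1], [8·x₁ - 3·x₂^2 + 4, -6·x₁·x₂ - 2]].
At the point, J = [[8.000, 1.000], [11.250, 1.000]] (det J = -3.250).
Solving J·Δ = −F gives Δ = (-0.231, -4.654).
Then the next iterate is (x₁, x₂)₁ = (0.769, -5.154).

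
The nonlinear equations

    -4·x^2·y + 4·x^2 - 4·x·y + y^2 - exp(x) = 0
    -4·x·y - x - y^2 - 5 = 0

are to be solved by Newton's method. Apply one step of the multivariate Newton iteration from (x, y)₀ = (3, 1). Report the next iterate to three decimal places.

(7.952, -2.268)

At (3, 1): F = (-31.08554, -21.000).
Jacobian J = [[-8·x·y + 8·x - 4·y - exp(x), -4·x^2 - 4·x + 2·y], [-4·y - 1, -4·x - 2·y]].
At the point, J = [[-24.08554, -46.000], [-5.000, -14.000]] (det J = 107.19752).
Solving J·Δ = −F gives Δ = (4.952, -3.268).
Then the next iterate is (x, y)₁ = (7.952, -2.268).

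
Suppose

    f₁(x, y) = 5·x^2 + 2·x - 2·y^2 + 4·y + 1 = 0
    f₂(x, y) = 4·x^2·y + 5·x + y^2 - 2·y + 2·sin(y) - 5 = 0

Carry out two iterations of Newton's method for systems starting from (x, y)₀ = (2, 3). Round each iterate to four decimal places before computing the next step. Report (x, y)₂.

At (2, 3): F = (19.0000, 56.282240).
Jacobian J = [[10·x + 2, -4·y + 4], [8·x·y + 5, 4·x^2 + 2·y + 2·cos(y) - 2]].
At the point, J = [[22.0000, -8.0000], [53.0000, 18.020015]] (det J = 820.440330).
Solving J·Δ = −F gives Δ = (-0.9661, -0.2818).
Then the next iterate is (x, y)₁ = (1.0339, 2.7182).
Round to (1.0339, 2.7182) and repeat: F = (4.508124, 14.565894), J = [[12.3390, -6.8728], [27.482776, 5.888796]].
Δ = (-0.4843, -0.2135), so (x, y)₂ = (0.5496, 2.5047).

(0.5496, 2.5047)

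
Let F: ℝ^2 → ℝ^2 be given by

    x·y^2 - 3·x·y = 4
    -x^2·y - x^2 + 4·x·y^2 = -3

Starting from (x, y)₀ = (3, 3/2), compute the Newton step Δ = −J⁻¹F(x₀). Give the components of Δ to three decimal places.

At (3, 3/2): F = (-10.750, 7.500).
Jacobian J = [[y^2 - 3·y, 2·x·y - 3·x], [-2·x·y - 2·x + 4·y^2, -x^2 + 8·x·y]].
At the point, J = [[-2.250, 0.000], [-6.000, 27.000]] (det J = -60.750).
Solving J·Δ = −F gives Δ = (-4.778, -1.340).

(-4.778, -1.340)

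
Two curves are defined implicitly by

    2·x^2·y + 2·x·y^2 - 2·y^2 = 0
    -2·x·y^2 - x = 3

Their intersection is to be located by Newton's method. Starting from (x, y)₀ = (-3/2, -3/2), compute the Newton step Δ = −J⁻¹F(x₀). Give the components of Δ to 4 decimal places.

(4.1842, -1.9737)

At (-3/2, -3/2): F = (-18.0000, 5.2500).
Jacobian J = [[4·x·y + 2·y^2, 2·x^2 + 4·x·y - 4·y], [-2·y^2 - 1, -4·x·y]].
At the point, J = [[13.5000, 19.5000], [-5.5000, -9.0000]] (det J = -14.2500).
Solving J·Δ = −F gives Δ = (4.1842, -1.9737).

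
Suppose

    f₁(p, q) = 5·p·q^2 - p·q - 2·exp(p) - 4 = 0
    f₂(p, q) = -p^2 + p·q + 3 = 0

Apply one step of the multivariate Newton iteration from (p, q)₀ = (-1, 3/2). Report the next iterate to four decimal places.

At (-1, 3/2): F = (-14.485759, 0.5000).
Jacobian J = [[5·q^2 - q - 2·exp(p), 10·p·q - p], [-2·p + q, p]].
At the point, J = [[9.014241, -14.0000], [3.5000, -1.0000]] (det J = 39.985759).
Solving J·Δ = −F gives Δ = (-0.5373, -1.3807).
Then the next iterate is (p, q)₁ = (-1.5373, 0.1193).

(-1.5373, 0.1193)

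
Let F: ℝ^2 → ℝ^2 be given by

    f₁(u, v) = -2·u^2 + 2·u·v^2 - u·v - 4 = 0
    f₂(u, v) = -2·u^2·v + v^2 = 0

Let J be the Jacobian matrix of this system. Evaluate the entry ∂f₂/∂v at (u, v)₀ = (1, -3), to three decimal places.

∂f₂/∂v = -2·u^2 + 2·v.
At (1, -3) this is -8.000.

-8.000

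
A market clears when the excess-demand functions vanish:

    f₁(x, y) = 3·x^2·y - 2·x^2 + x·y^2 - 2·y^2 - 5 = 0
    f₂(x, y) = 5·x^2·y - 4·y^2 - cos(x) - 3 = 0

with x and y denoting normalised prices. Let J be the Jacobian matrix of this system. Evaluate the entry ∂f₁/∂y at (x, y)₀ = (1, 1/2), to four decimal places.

∂f₁/∂y = 3·x^2 + 2·x·y - 4·y.
At (1, 1/2) this is 2.0000.

2.0000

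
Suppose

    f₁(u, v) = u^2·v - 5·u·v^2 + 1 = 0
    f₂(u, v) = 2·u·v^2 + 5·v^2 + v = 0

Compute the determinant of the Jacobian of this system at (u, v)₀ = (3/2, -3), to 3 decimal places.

J = [[2·u·v - 5·v^2, u^2 - 10·u·v], [2·v^2, 4·u·v + 10·v + 1]].
At the point, J = [[-54.000, 47.250], [18.000, -47.000]].
det J = 1687.500.

1687.500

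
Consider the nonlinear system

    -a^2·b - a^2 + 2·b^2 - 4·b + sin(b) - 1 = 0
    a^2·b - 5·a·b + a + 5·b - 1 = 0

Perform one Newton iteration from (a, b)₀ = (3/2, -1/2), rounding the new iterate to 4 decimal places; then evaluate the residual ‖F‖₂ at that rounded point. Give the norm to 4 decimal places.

0.0131

At (3/2, -1/2): F = (-0.104426, 0.6250).
Jacobian J = [[-2·a·b - 2·a, -a^2 + 4·b + cos(b) - 4], [2·a·b - 5·b + 1, a^2 - 5·a + 5]].
At the point, J = [[-1.5000, -7.372417], [2.0000, -0.2500]] (det J = 15.119835).
Solving J·Δ = −F gives Δ = (-0.3065, 0.0482).
Then the next iterate is (a, b)₁ = (1.1935, -0.4518).
Re-evaluating at (1.1935, -0.4518): F = (-0.002018, -0.012947), so ‖F‖₂ = 0.0131.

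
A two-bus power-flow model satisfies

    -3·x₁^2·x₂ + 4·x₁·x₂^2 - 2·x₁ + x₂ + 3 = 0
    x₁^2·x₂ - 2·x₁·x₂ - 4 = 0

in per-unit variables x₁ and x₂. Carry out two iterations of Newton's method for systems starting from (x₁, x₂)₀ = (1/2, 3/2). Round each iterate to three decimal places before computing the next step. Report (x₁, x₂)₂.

At (1/2, 3/2): F = (6.875, -5.125).
Jacobian J = [[-6·x₁·x₂ + 4·x₂^2 - 2, -3·x₁^2 + 8·x₁·x₂ + 1], [2·x₁·x₂ - 2·x₂, x₁^2 - 2·x₁]].
At the point, J = [[2.500, 6.250], [-1.500, -0.750]] (det J = 7.500).
Solving J·Δ = −F gives Δ = (-3.583, 0.333).
Then the next iterate is (x₁, x₂)₁ = (-3.083, 1.833).
Round to (-3.083, 1.833) and repeat: F = (-82.70254, 24.72474), J = [[45.34639, -72.72378], [-14.96828, 15.67089]].
Δ = (1.328, -0.309), so (x₁, x₂)₂ = (-1.755, 1.524).

(-1.755, 1.524)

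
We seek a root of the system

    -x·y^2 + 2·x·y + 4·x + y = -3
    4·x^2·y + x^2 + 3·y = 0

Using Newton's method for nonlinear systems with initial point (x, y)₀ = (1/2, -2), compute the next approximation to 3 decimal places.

At (1/2, -2): F = (-1.000, -7.750).
Jacobian J = [[-y^2 + 2·y + 4, -2·x·y + 2·x + 1], [8·x·y + 2·x, 4·x^2 + 3]].
At the point, J = [[-4.000, 4.000], [-7.000, 4.000]] (det J = 12.000).
Solving J·Δ = −F gives Δ = (-2.250, -2.000).
Then the next iterate is (x, y)₁ = (-1.750, -4.000).

(-1.750, -4.000)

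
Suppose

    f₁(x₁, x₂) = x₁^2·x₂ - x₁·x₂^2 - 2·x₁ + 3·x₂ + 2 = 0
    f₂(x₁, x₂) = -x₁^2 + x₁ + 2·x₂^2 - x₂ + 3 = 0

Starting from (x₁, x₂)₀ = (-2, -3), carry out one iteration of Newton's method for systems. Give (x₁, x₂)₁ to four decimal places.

At (-2, -3): F = (3.0000, 18.0000).
Jacobian J = [[2·x₁·x₂ - x₂^2 - 2, x₁^2 - 2·x₁·x₂ + 3], [-2·x₁ + 1, 4·x₂ - 1]].
At the point, J = [[1.0000, -5.0000], [5.0000, -13.0000]] (det J = 12.0000).
Solving J·Δ = −F gives Δ = (-4.2500, -0.2500).
Then the next iterate is (x₁, x₂)₁ = (-6.2500, -3.2500).

(-6.2500, -3.2500)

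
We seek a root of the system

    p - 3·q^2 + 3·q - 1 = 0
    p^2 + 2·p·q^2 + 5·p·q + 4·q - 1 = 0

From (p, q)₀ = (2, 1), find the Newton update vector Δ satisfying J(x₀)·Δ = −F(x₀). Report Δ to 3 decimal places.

(-1.545, -0.182)

At (2, 1): F = (1.000, 21.000).
Jacobian J = [[1, -6·q + 3], [2·p + 2·q^2 + 5·q, 4·p·q + 5·p + 4]].
At the point, J = [[1.000, -3.000], [11.000, 22.000]] (det J = 55.000).
Solving J·Δ = −F gives Δ = (-1.545, -0.182).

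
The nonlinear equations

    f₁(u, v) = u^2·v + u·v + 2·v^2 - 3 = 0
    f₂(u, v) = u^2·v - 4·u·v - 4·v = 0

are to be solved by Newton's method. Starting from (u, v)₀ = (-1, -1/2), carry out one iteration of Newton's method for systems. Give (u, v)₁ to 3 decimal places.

(-0.462, -1.615)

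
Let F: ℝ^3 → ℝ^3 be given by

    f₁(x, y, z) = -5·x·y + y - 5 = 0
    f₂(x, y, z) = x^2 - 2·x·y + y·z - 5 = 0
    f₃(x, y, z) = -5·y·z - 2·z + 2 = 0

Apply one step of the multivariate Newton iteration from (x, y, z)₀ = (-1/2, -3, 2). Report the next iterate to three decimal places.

(1.577, -7.473, -3.595)

At (-1/2, -3, 2): F = (-15.500, -13.750, 28.000).
Jacobian J = [[-5·y, -5·x + 1, 0], [2·x - 2·y, -2·x + z, y], [0, -5·z, -5·y - 2]].
At the point, J = [[15.000, 3.500, 0.000], [5.000, 3.000, -3.000], [0.000, -10.000, 13.000]] (det J = -92.500).
Solving J·Δ = −F gives Δ = (2.077, -4.473, -5.595).
Then the next iterate is (x, y, z)₁ = (1.577, -7.473, -3.595).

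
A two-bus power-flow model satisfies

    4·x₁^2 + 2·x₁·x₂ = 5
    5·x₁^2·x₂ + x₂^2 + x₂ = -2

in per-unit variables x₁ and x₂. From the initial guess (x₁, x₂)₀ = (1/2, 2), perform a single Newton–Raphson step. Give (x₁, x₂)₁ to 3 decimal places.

(1.075, -0.600)

At (1/2, 2): F = (-2.000, 10.500).
Jacobian J = [[8·x₁ + 2·x₂, 2·x₁], [10·x₁·x₂, 5·x₁^2 + 2·x₂ + 1]].
At the point, J = [[8.000, 1.000], [10.000, 6.250]] (det J = 40.000).
Solving J·Δ = −F gives Δ = (0.575, -2.600).
Then the next iterate is (x₁, x₂)₁ = (1.075, -0.600).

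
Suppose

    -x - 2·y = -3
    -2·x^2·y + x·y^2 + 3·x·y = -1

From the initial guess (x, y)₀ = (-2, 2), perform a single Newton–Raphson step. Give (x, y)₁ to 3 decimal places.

(-0.757, 1.878)

At (-2, 2): F = (1.000, -35.000).
Jacobian J = [[-1, -2], [-4·x·y + y^2 + 3·y, -2·x^2 + 2·x·y + 3·x]].
At the point, J = [[-1.000, -2.000], [26.000, -22.000]] (det J = 74.000).
Solving J·Δ = −F gives Δ = (1.243, -0.122).
Then the next iterate is (x, y)₁ = (-0.757, 1.878).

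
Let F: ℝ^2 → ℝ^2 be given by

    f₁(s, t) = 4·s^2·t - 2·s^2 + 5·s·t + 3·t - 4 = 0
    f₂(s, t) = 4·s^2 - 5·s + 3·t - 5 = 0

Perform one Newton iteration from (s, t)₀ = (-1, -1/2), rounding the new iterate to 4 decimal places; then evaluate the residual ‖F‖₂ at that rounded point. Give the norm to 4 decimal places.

At (-1, -1/2): F = (-7.0000, 2.5000).
Jacobian J = [[8·s·t - 4·s + 5·t, 4·s^2 + 5·s + 3], [8·s - 5, 3]].
At the point, J = [[5.5000, 2.0000], [-13.0000, 3.0000]] (det J = 42.5000).
Solving J·Δ = −F gives Δ = (0.6118, 1.8176).
Then the next iterate is (s, t)₁ = (-0.3882, 1.3176).
Re-evaluating at (-0.3882, 1.3176): F = (-2.111815, 1.496597), so ‖F‖₂ = 2.5884.

2.5884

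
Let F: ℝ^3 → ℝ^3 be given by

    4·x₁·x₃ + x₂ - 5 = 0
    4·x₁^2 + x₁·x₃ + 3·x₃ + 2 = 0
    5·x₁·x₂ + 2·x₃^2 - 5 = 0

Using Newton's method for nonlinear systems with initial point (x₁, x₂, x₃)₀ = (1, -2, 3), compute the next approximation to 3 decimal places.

At (1, -2, 3): F = (5.000, 18.000, 3.000).
Jacobian J = [[4·x₃, 1, 4·x₁], [8·x₁ + x₃, 0, x₁ + 3], [5·x₂, 5·x₁, 4·x₃]].
At the point, J = [[12.000, 1.000, 4.000], [11.000, 0.000, 4.000], [-10.000, 5.000, 12.000]] (det J = -192.000).
Solving J·Δ = −F gives Δ = (0.292, 12.708, -5.302).
Then the next iterate is (x₁, x₂, x₃)₁ = (1.292, 10.708, -2.302).

(1.292, 10.708, -2.302)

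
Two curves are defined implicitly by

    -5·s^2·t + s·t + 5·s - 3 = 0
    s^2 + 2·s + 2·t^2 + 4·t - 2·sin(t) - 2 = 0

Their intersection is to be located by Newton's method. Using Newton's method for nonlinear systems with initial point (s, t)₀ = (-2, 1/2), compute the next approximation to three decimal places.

At (-2, 1/2): F = (-24.000, -0.45885).
Jacobian J = [[-10·s·t + t + 5, -5·s^2 + s], [2·s + 2, 4·t - 2·cos(t) + 4]].
At the point, J = [[15.500, -22.000], [-2.000, 4.24483]] (det J = 21.79494).
Solving J·Δ = −F gives Δ = (5.137, 2.529).
Then the next iterate is (s, t)₁ = (3.137, 3.029).

(3.137, 3.029)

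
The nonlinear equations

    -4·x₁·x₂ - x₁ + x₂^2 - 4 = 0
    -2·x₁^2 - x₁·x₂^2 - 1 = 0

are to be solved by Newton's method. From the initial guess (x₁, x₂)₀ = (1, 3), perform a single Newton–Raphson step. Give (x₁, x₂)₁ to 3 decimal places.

At (1, 3): F = (-8.000, -12.000).
Jacobian J = [[-4·x₂ - 1, -4·x₁ + 2·x₂], [-4·x₁ - x₂^2, -2·x₁·x₂]].
At the point, J = [[-13.000, 2.000], [-13.000, -6.000]] (det J = 104.000).
Solving J·Δ = −F gives Δ = (-0.692, -0.500).
Then the next iterate is (x₁, x₂)₁ = (0.308, 2.500).

(0.308, 2.500)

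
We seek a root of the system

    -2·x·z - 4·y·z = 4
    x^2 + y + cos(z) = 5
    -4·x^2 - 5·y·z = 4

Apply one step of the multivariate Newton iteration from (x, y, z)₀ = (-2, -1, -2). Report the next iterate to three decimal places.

At (-2, -1, -2): F = (-20.000, -2.41615, -30.000).
Jacobian J = [[-2·z, -4·z, -2·x - 4·y], [2·x, 1, -sin(z)], [-8·x, -5·z, -5·y]].
At the point, J = [[4.000, 8.000, 8.000], [-4.000, 1.000, 0.90930], [16.000, 10.000, 5.000]] (det J = -187.98183).
Solving J·Δ = −F gives Δ = (0.037, 3.400, -0.918).
Then the next iterate is (x, y, z)₁ = (-1.963, 2.400, -2.918).

(-1.963, 2.400, -2.918)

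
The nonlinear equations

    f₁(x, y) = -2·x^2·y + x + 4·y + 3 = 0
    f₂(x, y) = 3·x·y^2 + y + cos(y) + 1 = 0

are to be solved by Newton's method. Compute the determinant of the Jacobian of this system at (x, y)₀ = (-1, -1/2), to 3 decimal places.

J = [[-4·x·y + 1, -2·x^2 + 4], [3·y^2, 6·x·y - sin(y) + 1]].
At the point, J = [[-1.000, 2.000], [0.750, 4.47943]].
det J = -5.979.

-5.979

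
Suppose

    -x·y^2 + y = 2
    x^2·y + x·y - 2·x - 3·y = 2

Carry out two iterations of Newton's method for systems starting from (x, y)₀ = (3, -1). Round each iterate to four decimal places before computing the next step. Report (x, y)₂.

(0.6438, 0.8014)

At (3, -1): F = (-6.0000, -17.0000).
Jacobian J = [[-y^2, -2·x·y + 1], [2·x·y + y - 2, x^2 + x - 3]].
At the point, J = [[-1.0000, 7.0000], [-9.0000, 9.0000]] (det J = 54.0000).
Solving J·Δ = −F gives Δ = (-1.2037, 0.6852).
Then the next iterate is (x, y)₁ = (1.7963, -0.3148).
Round to (1.7963, -0.3148) and repeat: F = (-2.492812, -6.229438), J = [[-0.099099, 2.130950], [-3.445750, 2.022994]].
Δ = (-1.1525, 1.1162), so (x, y)₂ = (0.6438, 0.8014).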